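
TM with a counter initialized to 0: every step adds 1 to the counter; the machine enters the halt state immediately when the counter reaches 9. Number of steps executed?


Counter starts at 0. Counting sequence:
  Step 1: counter = 1
  Step 2: counter = 2
  Step 3: counter = 3
  Step 4: counter = 4
  Step 5: counter = 5
  Step 6: counter = 6
  ...
  Step 9: counter = 9
Counter reached 9 -> halt
Total steps = 9

9


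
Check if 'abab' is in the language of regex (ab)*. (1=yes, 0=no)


Pattern: (ab)*
String: 'abab'
Pattern requires: zero or more repetitions of 'ab'
Pairs: ['ab', 'ab']
All pairs are 'ab'? Yes
Result: 1

1


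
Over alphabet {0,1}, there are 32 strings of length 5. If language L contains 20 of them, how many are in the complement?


Alphabet: {0,1}
String length: 5
Total strings of length 5 = 2^5 = 32
Strings in L = 20
Complement = total - |L|
= 32 - 20
= 12

12


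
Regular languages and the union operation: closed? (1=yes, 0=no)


Regular languages are closed under all standard operations:
- Union: Yes (product construction)
- Intersection: Yes (product construction)
- Complement: Yes (swap accept/reject)
- Concatenation: Yes (NFA construction)
Operation: union -> Closed

1


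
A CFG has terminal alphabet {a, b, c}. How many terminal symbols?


Terminal symbols: a, b, c
Counting each: a (#1), b (#2), c (#3)
Total = 3

3


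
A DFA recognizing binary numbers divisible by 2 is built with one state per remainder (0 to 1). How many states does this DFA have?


Divisibility by 2 is tracked via the remainder mod 2: 0, 1, ..., 1
The construction assigns one state to each remainder
Number of remainders = 2

2


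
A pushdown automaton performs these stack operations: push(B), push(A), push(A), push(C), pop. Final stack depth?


Tracing stack operations:
  push(B) -> stack = [B], depth=1
  push(A) -> stack = [B,A], depth=2
  push(A) -> stack = [B,A,A], depth=3
  push(C) -> stack = [B,A,A,C], depth=4
  pop -> removed C, stack = [B,A,A], depth=3
Final depth = 3

3


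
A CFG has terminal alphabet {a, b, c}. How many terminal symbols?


Terminal symbols: a, b, c
Counting each: a (#1), b (#2), c (#3)
Total = 3

3


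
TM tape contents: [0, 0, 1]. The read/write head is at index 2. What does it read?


Tape: [0, 0, 1]
Positions: 0 1 2
Values:    0 0 1
Head at position 2
tape[2] = 1

1


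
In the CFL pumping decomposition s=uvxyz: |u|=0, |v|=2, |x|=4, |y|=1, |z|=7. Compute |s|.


|s| = |u| + |v| + |x| + |y| + |z|
= 0 + 2 + 4 + 1 + 7
= 2 + 4 + 8
= 6 + 8
= 14

14


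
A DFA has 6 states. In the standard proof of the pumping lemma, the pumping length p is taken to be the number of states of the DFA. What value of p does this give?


Pumping lemma for regular languages (standard proof):
Take p = |Q|, the number of DFA states.
Any string of length >= |Q| passes through |Q|+1 states while reading its first |Q| symbols,
so by pigeonhole some state repeats, giving the loop that can be pumped.
Here |Q| = 6
Therefore the proof uses p = 6

6


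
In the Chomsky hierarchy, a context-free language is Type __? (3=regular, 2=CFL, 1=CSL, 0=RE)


Chomsky hierarchy levels:
  Type 3: Regular (DFA/NFA/regex)
  Type 2: Context-free (PDA)
  Type 1: Context-sensitive
  Type 0: Recursively enumerable (TM)
'context-free' corresponds to Type 2

2


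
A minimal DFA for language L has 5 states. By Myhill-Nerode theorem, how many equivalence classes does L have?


Myhill-Nerode theorem:
Number of equivalence classes = number of states in minimal DFA
Minimal DFA states = 5
Therefore equivalence classes = 5

5


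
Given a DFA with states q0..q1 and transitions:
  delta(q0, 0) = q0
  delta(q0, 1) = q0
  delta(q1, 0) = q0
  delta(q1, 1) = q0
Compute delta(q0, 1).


Looking up transition function:
delta(q0, 1) in the table
Row: q0, Column: 1
Result: q0

q0


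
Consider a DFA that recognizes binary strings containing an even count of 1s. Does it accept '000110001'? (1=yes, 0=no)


DFA has 2 states: q_even (start, accept=yes) and q_odd
Processing string '000110001' character by character:
  Position 0: read '0', 1-count=0 -> q_even (no change)
  Position 1: read '0', 1-count=0 -> q_even (no change)
  Position 2: read '0', 1-count=0 -> q_even (no change)
  Position 3: read '1', 1-count=1 -> q_odd
  Position 4: read '1', 1-count=2 -> q_even
  Position 5: read '0', 1-count=2 -> q_even (no change)
  Position 6: read '0', 1-count=2 -> q_even (no change)
  Position 7: read '0', 1-count=2 -> q_even (no change)
  Position 8: read '1', 1-count=3 -> q_odd
Final state: q_odd, total 1s = 3 (odd); the DFA requires an even count -> reject

0


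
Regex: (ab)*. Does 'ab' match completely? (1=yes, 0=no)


Pattern: (ab)*
String: 'ab'
Pattern requires: zero or more repetitions of 'ab'
Pairs: ['ab']
All pairs are 'ab'? Yes
Result: 1

1


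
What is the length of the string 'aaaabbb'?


String: 'aaaabbb'
Counting characters:
  'a' appears 4 time(s)
  'b' appears 3 time(s)
Total length = 4 + 3 = 7

7


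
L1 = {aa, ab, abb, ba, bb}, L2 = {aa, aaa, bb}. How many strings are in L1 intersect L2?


L1 = {aa, ab, abb, ba, bb}
L2 = {aa, aaa, bb}
Checking each string in L1 against L2:
  'aa': in L2? Yes
  'ab': in L2? No
  'abb': in L2? No
  'ba': in L2? No
  'bb': in L2? Yes
Intersection = {aa, bb}
|L1 ∩ L2| = 2

2


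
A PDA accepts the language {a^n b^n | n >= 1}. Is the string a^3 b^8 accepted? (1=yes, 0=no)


Language requires equal numbers of a's and b's
PDA pushes for each 'a', pops for each 'b'
Number of a's = 3
Number of b's = 8
3 != 8 -> Reject

0


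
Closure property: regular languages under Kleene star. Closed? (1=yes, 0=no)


Regular languages are closed under:
- Union (DFA product construction)
- Intersection (DFA product construction)
- Complement (swap accept/reject states)
- Concatenation (NFA construction)
- Kleene star (NFA construction)
Kleene star is in this list
Therefore: closed

1


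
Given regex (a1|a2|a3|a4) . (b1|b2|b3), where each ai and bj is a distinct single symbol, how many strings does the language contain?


First group: 4 alternatives
Second group: 3 alternatives
Concatenation: each choice from group 1 pairs with each from group 2
Total = 4 x 3 = 12

12


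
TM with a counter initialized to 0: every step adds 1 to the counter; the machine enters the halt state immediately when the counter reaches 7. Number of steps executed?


Counter starts at 0. Counting sequence:
  Step 1: counter = 1
  Step 2: counter = 2
  Step 3: counter = 3
  Step 4: counter = 4
  Step 5: counter = 5
  Step 6: counter = 6
  Step 7: counter = 7
Counter reached 7 -> halt
Total steps = 7

7


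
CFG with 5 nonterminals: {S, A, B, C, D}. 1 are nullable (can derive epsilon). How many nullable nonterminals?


Nonterminals: {S, A, B, C, D}
A nonterminal is nullable if it can derive epsilon
Counting nullable nonterminals: 1
Total nullable = 1

1


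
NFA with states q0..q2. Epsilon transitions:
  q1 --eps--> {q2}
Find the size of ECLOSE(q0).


Starting from q0
Initialize closure = {q0}
q0 has no outgoing epsilon transitions -> nothing to add
Final closure: {q0}
Size = 1

1


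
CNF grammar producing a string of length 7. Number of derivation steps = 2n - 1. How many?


Chomsky Normal Form derivation:
String length n = 7
Each step either:
  - Splits a nonterminal into two (n-1 such steps)
  - Converts a nonterminal to terminal (n such steps)
Total = (n-1) + n = 2n - 1
= 2(7) - 1
= 14 - 1
= 13

13


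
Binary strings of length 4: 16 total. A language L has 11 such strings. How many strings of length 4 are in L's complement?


Alphabet: {0,1}
String length: 4
Total strings of length 4 = 2^4 = 16
Strings in L = 11
Complement = total - |L|
= 16 - 11
= 5

5


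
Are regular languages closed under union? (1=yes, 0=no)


Regular languages are closed under all standard operations:
- Union: Yes (product construction)
- Intersection: Yes (product construction)
- Complement: Yes (swap accept/reject)
- Concatenation: Yes (NFA construction)
Operation: union -> Closed

1


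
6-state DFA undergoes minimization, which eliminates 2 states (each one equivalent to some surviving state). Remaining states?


Original DFA: 6 states
Redundant states removed: 2
Minimized states = original - removed
= 6 - 2
= 4

4


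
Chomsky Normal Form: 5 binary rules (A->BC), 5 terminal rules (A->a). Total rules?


CNF allows two rule forms:
  A -> BC (binary): 5 rules
  A -> a (terminal): 5 rules
Total = 5 + 5 = 10

10


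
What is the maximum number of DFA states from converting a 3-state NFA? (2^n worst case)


NFA has 3 states
Subset construction: each DFA state = subset of NFA states
Maximum subsets = 2^3
2^3 = 8

8


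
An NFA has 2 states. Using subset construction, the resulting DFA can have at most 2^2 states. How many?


NFA has 2 states
Subset construction: each DFA state = subset of NFA states
Maximum subsets = 2^2
2^2 = 4

4


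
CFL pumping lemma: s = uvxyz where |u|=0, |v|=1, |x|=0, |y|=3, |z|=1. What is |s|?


|s| = |u| + |v| + |x| + |y| + |z|
= 0 + 1 + 0 + 3 + 1
= 1 + 0 + 4
= 1 + 4
= 5

5


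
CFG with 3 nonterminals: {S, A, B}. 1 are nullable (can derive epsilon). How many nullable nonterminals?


Nonterminals: {S, A, B}
A nonterminal is nullable if it can derive epsilon
Counting nullable nonterminals: 1
Total nullable = 1

1


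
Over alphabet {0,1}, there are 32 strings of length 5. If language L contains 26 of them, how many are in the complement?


Alphabet: {0,1}
String length: 5
Total strings of length 5 = 2^5 = 32
Strings in L = 26
Complement = total - |L|
= 32 - 26
= 6

6


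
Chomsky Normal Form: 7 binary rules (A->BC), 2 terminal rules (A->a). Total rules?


CNF allows two rule forms:
  A -> BC (binary): 7 rules
  A -> a (terminal): 2 rules
Total = 7 + 2 = 9

9


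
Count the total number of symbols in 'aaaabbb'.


String: 'aaaabbb'
Counting characters:
  'a' appears 4 time(s)
  'b' appears 3 time(s)
Total length = 4 + 3 = 7

7


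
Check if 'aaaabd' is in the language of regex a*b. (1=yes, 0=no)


Pattern: a*b
String: 'aaaabd'
Pattern requires: zero or more 'a's followed by exactly one 'b'
Found 4 leading 'a's
Remaining: 'bd'
Remaining is not 'b' -> no match
Result: 0

0


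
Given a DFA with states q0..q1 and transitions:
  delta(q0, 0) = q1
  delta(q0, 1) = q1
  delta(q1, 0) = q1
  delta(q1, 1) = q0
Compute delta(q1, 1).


Looking up transition function:
delta(q1, 1) in the table
Row: q1, Column: 1
Result: q0

q0


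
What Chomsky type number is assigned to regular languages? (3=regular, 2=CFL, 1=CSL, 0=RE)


Chomsky hierarchy levels:
  Type 3: Regular (DFA/NFA/regex)
  Type 2: Context-free (PDA)
  Type 1: Context-sensitive
  Type 0: Recursively enumerable (TM)
'regular' corresponds to Type 3

3


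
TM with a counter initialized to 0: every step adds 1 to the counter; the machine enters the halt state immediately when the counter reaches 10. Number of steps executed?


Counter starts at 0. Counting sequence:
  Step 1: counter = 1
  Step 2: counter = 2
  Step 3: counter = 3
  Step 4: counter = 4
  Step 5: counter = 5
  Step 6: counter = 6
  ...
  Step 10: counter = 10
Counter reached 10 -> halt
Total steps = 10

10


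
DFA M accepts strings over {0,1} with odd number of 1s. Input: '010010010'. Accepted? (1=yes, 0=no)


DFA has 2 states: q_even (start, accept=no) and q_odd
Processing string '010010010' character by character:
  Position 0: read '0', 1-count=0 -> q_even (no change)
  Position 1: read '1', 1-count=1 -> q_odd
  Position 2: read '0', 1-count=1 -> q_odd (no change)
  Position 3: read '0', 1-count=1 -> q_odd (no change)
  Position 4: read '1', 1-count=2 -> q_even
  Position 5: read '0', 1-count=2 -> q_even (no change)
  Position 6: read '0', 1-count=2 -> q_even (no change)
  Position 7: read '1', 1-count=3 -> q_odd
  Position 8: read '0', 1-count=3 -> q_odd (no change)
Final state: q_odd, total 1s = 3 (odd); the DFA requires an odd count -> accept

1


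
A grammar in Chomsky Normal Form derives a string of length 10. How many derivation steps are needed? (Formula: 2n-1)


Chomsky Normal Form derivation:
String length n = 10
Each step either:
  - Splits a nonterminal into two (n-1 such steps)
  - Converts a nonterminal to terminal (n such steps)
Total = (n-1) + n = 2n - 1
= 2(10) - 1
= 20 - 1
= 19

19


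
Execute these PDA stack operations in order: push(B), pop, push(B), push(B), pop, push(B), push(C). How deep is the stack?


Tracing stack operations:
  push(B) -> stack = [B], depth=1
  pop -> removed B, stack = [], depth=0
  push(B) -> stack = [B], depth=1
  push(B) -> stack = [B,B], depth=2
  pop -> removed B, stack = [B], depth=1
  push(B) -> stack = [B,B], depth=2
  push(C) -> stack = [B,B,C], depth=3
Final depth = 3

3


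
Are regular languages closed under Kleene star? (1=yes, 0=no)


Regular languages are closed under:
- Union (DFA product construction)
- Intersection (DFA product construction)
- Complement (swap accept/reject states)
- Concatenation (NFA construction)
- Kleene star (NFA construction)
Kleene star is in this list
Therefore: closed

1


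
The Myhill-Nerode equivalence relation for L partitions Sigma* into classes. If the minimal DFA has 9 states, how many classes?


Myhill-Nerode theorem:
Number of equivalence classes = number of states in minimal DFA
Minimal DFA states = 9
Therefore equivalence classes = 9

9


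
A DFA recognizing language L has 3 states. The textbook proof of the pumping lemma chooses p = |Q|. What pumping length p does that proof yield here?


Pumping lemma for regular languages (standard proof):
Take p = |Q|, the number of DFA states.
Any string of length >= |Q| passes through |Q|+1 states while reading its first |Q| symbols,
so by pigeonhole some state repeats, giving the loop that can be pumped.
Here |Q| = 3
Therefore the proof uses p = 3

3


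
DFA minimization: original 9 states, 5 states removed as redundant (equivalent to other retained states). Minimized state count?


Original DFA: 9 states
Redundant states removed: 5
Minimized states = original - removed
= 9 - 5
= 4

4


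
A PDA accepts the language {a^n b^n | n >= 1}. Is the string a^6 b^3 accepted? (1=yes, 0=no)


Language requires equal numbers of a's and b's
PDA pushes for each 'a', pops for each 'b'
Number of a's = 6
Number of b's = 3
6 != 3 -> Reject

0


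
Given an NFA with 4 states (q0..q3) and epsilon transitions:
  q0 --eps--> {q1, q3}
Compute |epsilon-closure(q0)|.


Starting from q0
Initialize closure = {q0}
Follow epsilon from q0 -> add q1
Follow epsilon from q0 -> add q3
Final closure: {q0, q1, q3}
Size = 3

3


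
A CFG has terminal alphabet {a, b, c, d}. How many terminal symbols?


Terminal symbols: a, b, c, d
Counting each: a (#1), b (#2), c (#3), d (#4)
Total = 4

4


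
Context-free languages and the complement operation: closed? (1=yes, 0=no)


CFL closure properties:
  Closed under: union, concatenation, Kleene star
  NOT closed under: intersection, complement
Operation 'complement' is in not-closed list -> No (not closed)

0


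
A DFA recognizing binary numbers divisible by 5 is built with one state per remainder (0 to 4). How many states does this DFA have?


Divisibility by 5 is tracked via the remainder mod 5: 0, 1, ..., 4
The construction assigns one state to each remainder
Number of remainders = 5

5


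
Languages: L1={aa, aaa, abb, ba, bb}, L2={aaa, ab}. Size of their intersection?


L1 = {aa, aaa, abb, ba, bb}
L2 = {aaa, ab}
Checking each string in L1 against L2:
  'aa': in L2? No
  'aaa': in L2? Yes
  'abb': in L2? No
  'ba': in L2? No
  'bb': in L2? No
Intersection = {aaa}
|L1 ∩ L2| = 1

1


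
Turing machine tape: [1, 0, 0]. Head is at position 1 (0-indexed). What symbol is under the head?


Tape: [1, 0, 0]
Positions: 0 1 2
Values:    1 0 0
Head at position 1
tape[1] = 0

0


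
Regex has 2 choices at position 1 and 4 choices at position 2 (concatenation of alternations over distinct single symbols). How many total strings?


First group: 2 alternatives
Second group: 4 alternatives
Concatenation: each choice from group 1 pairs with each from group 2
Total = 2 x 4 = 8

8


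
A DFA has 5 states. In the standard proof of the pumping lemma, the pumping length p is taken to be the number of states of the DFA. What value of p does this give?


Pumping lemma for regular languages (standard proof):
Take p = |Q|, the number of DFA states.
Any string of length >= |Q| passes through |Q|+1 states while reading its first |Q| symbols,
so by pigeonhole some state repeats, giving the loop that can be pumped.
Here |Q| = 5
Therefore the proof uses p = 5

5


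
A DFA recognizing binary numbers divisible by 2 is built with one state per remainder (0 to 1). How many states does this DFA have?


Divisibility by 2 is tracked via the remainder mod 2: 0, 1, ..., 1
The construction assigns one state to each remainder
Number of remainders = 2

2


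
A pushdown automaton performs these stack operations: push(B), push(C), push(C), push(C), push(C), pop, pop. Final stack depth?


Tracing stack operations:
  push(B) -> stack = [B], depth=1
  push(C) -> stack = [B,C], depth=2
  push(C) -> stack = [B,C,C], depth=3
  push(C) -> stack = [B,C,C,C], depth=4
  push(C) -> stack = [B,C,C,C,C], depth=5
  pop -> removed C, stack = [B,C,C,C], depth=4
  pop -> removed C, stack = [B,C,C], depth=3
Final depth = 3

3


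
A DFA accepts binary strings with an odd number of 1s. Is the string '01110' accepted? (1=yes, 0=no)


DFA has 2 states: q_even (start, accept=no) and q_odd
Processing string '01110' character by character:
  Position 0: read '0', 1-count=0 -> q_even (no change)
  Position 1: read '1', 1-count=1 -> q_odd
  Position 2: read '1', 1-count=2 -> q_even
  Position 3: read '1', 1-count=3 -> q_odd
  Position 4: read '0', 1-count=3 -> q_odd (no change)
Final state: q_odd, total 1s = 3 (odd); the DFA requires an odd count -> accept

1


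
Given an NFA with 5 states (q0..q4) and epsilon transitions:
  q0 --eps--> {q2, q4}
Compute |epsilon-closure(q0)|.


Starting from q0
Initialize closure = {q0}
Follow epsilon from q0 -> add q2
Follow epsilon from q0 -> add q4
Final closure: {q0, q2, q4}
Size = 3

3


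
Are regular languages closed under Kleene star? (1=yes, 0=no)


Regular languages are closed under:
- Union (DFA product construction)
- Intersection (DFA product construction)
- Complement (swap accept/reject states)
- Concatenation (NFA construction)
- Kleene star (NFA construction)
Kleene star is in this list
Therefore: closed

1


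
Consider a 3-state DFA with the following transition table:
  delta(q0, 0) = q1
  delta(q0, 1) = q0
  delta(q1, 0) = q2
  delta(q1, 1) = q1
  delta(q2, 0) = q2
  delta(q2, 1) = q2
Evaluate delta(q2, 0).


Looking up transition function:
delta(q2, 0) in the table
Row: q2, Column: 0
Result: q2

q2


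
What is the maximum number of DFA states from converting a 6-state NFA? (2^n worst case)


NFA has 6 states
Subset construction: each DFA state = subset of NFA states
Maximum subsets = 2^6
2^6 = 64

64


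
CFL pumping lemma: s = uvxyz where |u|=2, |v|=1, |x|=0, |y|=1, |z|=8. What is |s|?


|s| = |u| + |v| + |x| + |y| + |z|
= 2 + 1 + 0 + 1 + 8
= 3 + 0 + 9
= 3 + 9
= 12

12


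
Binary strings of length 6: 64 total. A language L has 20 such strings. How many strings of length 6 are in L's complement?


Alphabet: {0,1}
String length: 6
Total strings of length 6 = 2^6 = 64
Strings in L = 20
Complement = total - |L|
= 64 - 20
= 44

44


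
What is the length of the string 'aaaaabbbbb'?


String: 'aaaaabbbbb'
Counting characters:
  'a' appears 5 time(s)
  'b' appears 5 time(s)
Total length = 5 + 5 = 10

10


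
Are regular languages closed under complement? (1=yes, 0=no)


Regular languages are closed under all standard operations:
- Union: Yes (product construction)
- Intersection: Yes (product construction)
- Complement: Yes (swap accept/reject)
- Concatenation: Yes (NFA construction)
Operation: complement -> Closed

1


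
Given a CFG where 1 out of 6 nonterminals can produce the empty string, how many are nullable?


Nonterminals: {S, A, B, C, D, E}
A nonterminal is nullable if it can derive epsilon
Counting nullable nonterminals: 1
Total nullable = 1

1


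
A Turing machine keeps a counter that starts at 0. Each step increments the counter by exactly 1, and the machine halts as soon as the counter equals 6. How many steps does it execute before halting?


Counter starts at 0. Counting sequence:
  Step 1: counter = 1
  Step 2: counter = 2
  Step 3: counter = 3
  Step 4: counter = 4
  Step 5: counter = 5
  Step 6: counter = 6
Counter reached 6 -> halt
Total steps = 6

6


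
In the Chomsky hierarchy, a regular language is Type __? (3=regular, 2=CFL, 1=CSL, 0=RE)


Chomsky hierarchy levels:
  Type 3: Regular (DFA/NFA/regex)
  Type 2: Context-free (PDA)
  Type 1: Context-sensitive
  Type 0: Recursively enumerable (TM)
'regular' corresponds to Type 3

3


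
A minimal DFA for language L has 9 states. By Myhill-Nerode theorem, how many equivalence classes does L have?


Myhill-Nerode theorem:
Number of equivalence classes = number of states in minimal DFA
Minimal DFA states = 9
Therefore equivalence classes = 9

9


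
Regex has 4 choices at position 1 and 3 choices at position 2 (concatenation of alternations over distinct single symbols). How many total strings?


First group: 4 alternatives
Second group: 3 alternatives
Concatenation: each choice from group 1 pairs with each from group 2
Total = 4 x 3 = 12

12


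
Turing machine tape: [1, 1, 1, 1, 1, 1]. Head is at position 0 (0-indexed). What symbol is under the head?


Tape: [1, 1, 1, 1, 1, 1]
Positions: 0 1 2 3 4 5
Values:    1 1 1 1 1 1
Head at position 0
tape[0] = 1

1


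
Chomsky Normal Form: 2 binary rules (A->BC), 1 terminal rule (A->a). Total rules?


CNF allows two rule forms:
  A -> BC (binary): 2 rules
  A -> a (terminal): 1 rule
Total = 2 + 1 = 3

3


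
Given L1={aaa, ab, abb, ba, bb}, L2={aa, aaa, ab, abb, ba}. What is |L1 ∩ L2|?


L1 = {aaa, ab, abb, ba, bb}
L2 = {aa, aaa, ab, abb, ba}
Checking each string in L1 against L2:
  'aaa': in L2? Yes
  'ab': in L2? Yes
  'abb': in L2? Yes
  'ba': in L2? Yes
  'bb': in L2? No
Intersection = {aaa, ab, abb, ba}
|L1 ∩ L2| = 4

4


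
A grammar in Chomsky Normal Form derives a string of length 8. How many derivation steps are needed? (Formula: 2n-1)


Chomsky Normal Form derivation:
String length n = 8
Each step either:
  - Splits a nonterminal into two (n-1 such steps)
  - Converts a nonterminal to terminal (n such steps)
Total = (n-1) + n = 2n - 1
= 2(8) - 1
= 16 - 1
= 15

15


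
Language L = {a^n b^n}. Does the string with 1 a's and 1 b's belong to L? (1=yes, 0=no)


Language requires equal numbers of a's and b's
PDA pushes for each 'a', pops for each 'b'
Number of a's = 1
Number of b's = 1
1 == 1 -> Accept

1


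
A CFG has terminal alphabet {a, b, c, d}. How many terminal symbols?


Terminal symbols: a, b, c, d
Counting each: a (#1), b (#2), c (#3), d (#4)
Total = 4

4


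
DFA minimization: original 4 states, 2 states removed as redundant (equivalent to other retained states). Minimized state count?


Original DFA: 4 states
Redundant states removed: 2
Minimized states = original - removed
= 4 - 2
= 2

2


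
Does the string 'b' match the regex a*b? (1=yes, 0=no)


Pattern: a*b
String: 'b'
Pattern requires: zero or more 'a's followed by exactly one 'b'
Found 0 leading 'a's
Remaining: 'b'
Remaining is exactly 'b' -> match
Result: 1

1


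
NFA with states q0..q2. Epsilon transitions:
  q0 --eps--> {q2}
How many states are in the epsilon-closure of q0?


Starting from q0
Initialize closure = {q0}
Follow epsilon from q0 -> add q2
Final closure: {q0, q2}
Size = 2

2


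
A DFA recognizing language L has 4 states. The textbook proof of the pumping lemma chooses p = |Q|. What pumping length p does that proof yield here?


Pumping lemma for regular languages (standard proof):
Take p = |Q|, the number of DFA states.
Any string of length >= |Q| passes through |Q|+1 states while reading its first |Q| symbols,
so by pigeonhole some state repeats, giving the loop that can be pumped.
Here |Q| = 4
Therefore the proof uses p = 4

4


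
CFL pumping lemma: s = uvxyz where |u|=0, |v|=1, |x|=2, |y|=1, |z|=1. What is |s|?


|s| = |u| + |v| + |x| + |y| + |z|
= 0 + 1 + 2 + 1 + 1
= 1 + 2 + 2
= 3 + 2
= 5

5


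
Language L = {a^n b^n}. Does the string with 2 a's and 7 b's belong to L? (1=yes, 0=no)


Language requires equal numbers of a's and b's
PDA pushes for each 'a', pops for each 'b'
Number of a's = 2
Number of b's = 7
2 != 7 -> Reject

0


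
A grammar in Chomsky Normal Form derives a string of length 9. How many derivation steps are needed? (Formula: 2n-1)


Chomsky Normal Form derivation:
String length n = 9
Each step either:
  - Splits a nonterminal into two (n-1 such steps)
  - Converts a nonterminal to terminal (n such steps)
Total = (n-1) + n = 2n - 1
= 2(9) - 1
= 18 - 1
= 17

17


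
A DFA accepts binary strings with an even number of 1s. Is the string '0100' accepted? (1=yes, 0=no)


DFA has 2 states: q_even (start, accept=yes) and q_odd
Processing string '0100' character by character:
  Position 0: read '0', 1-count=0 -> q_even (no change)
  Position 1: read '1', 1-count=1 -> q_odd
  Position 2: read '0', 1-count=1 -> q_odd (no change)
  Position 3: read '0', 1-count=1 -> q_odd (no change)
Final state: q_odd, total 1s = 1 (odd); the DFA requires an even count -> reject

0


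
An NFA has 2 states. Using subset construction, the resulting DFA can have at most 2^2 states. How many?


NFA has 2 states
Subset construction: each DFA state = subset of NFA states
Maximum subsets = 2^2
2^2 = 4

4


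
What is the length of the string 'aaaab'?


String: 'aaaab'
Counting characters:
  'a' appears 4 time(s)
  'b' appears 1 time(s)
Total length = 4 + 1 = 5

5


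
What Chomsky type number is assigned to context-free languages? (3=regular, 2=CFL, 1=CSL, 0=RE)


Chomsky hierarchy levels:
  Type 3: Regular (DFA/NFA/regex)
  Type 2: Context-free (PDA)
  Type 1: Context-sensitive
  Type 0: Recursively enumerable (TM)
'context-free' corresponds to Type 2

2


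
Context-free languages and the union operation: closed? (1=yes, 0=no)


CFL closure properties:
  Closed under: union, concatenation, Kleene star
  NOT closed under: intersection, complement
Operation 'union' is in closed list -> Yes (closed)

1


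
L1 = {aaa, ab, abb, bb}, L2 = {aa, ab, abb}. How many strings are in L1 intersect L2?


L1 = {aaa, ab, abb, bb}
L2 = {aa, ab, abb}
Checking each string in L1 against L2:
  'aaa': in L2? No
  'ab': in L2? Yes
  'abb': in L2? Yes
  'bb': in L2? No
Intersection = {ab, abb}
|L1 ∩ L2| = 2

2


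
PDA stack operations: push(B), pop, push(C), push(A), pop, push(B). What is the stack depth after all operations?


Tracing stack operations:
  push(B) -> stack = [B], depth=1
  pop -> removed B, stack = [], depth=0
  push(C) -> stack = [C], depth=1
  push(A) -> stack = [C,A], depth=2
  pop -> removed A, stack = [C], depth=1
  push(B) -> stack = [C,B], depth=2
Final depth = 2

2


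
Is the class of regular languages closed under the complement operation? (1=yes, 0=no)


Regular languages are closed under:
- Union (DFA product construction)
- Intersection (DFA product construction)
- Complement (swap accept/reject states)
- Concatenation (NFA construction)
- Kleene star (NFA construction)
complement is in this list
Therefore: closed

1


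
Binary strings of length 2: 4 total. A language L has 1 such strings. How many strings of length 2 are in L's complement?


Alphabet: {0,1}
String length: 2
Total strings of length 2 = 2^2 = 4
Strings in L = 1
Complement = total - |L|
= 4 - 1
= 3

3


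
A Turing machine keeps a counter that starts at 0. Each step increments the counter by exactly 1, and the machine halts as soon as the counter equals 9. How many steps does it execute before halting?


Counter starts at 0. Counting sequence:
  Step 1: counter = 1
  Step 2: counter = 2
  Step 3: counter = 3
  Step 4: counter = 4
  Step 5: counter = 5
  Step 6: counter = 6
  ...
  Step 9: counter = 9
Counter reached 9 -> halt
Total steps = 9

9


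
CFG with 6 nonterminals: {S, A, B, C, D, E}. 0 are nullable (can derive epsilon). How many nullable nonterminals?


Nonterminals: {S, A, B, C, D, E}
A nonterminal is nullable if it can derive epsilon
Counting nullable nonterminals: 0
Total nullable = 0

0


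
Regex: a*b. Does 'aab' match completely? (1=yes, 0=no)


Pattern: a*b
String: 'aab'
Pattern requires: zero or more 'a's followed by exactly one 'b'
Found 2 leading 'a's
Remaining: 'b'
Remaining is exactly 'b' -> match
Result: 1

1


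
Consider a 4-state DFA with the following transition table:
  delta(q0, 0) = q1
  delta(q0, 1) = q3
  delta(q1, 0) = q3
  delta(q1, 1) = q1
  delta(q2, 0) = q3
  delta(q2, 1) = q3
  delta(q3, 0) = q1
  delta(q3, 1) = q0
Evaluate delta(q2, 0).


Looking up transition function:
delta(q2, 0) in the table
Row: q2, Column: 0
Result: q3

q3


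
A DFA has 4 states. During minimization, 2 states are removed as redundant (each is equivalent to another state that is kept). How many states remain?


Original DFA: 4 states
Redundant states removed: 2
Minimized states = original - removed
= 4 - 2
= 2

2


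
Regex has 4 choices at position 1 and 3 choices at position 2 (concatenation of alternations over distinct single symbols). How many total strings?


First group: 4 alternatives
Second group: 3 alternatives
Concatenation: each choice from group 1 pairs with each from group 2
Total = 4 x 3 = 12

12


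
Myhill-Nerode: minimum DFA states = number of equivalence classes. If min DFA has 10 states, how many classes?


Myhill-Nerode theorem:
Number of equivalence classes = number of states in minimal DFA
Minimal DFA states = 10
Therefore equivalence classes = 10

10


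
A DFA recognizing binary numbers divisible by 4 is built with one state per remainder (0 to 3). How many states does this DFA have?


Divisibility by 4 is tracked via the remainder mod 4: 0, 1, ..., 3
The construction assigns one state to each remainder
Number of remainders = 4

4


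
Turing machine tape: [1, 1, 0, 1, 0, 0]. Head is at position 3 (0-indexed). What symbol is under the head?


Tape: [1, 1, 0, 1, 0, 0]
Positions: 0 1 2 3 4 5
Values:    1 1 0 1 0 0
Head at position 3
tape[3] = 1

1


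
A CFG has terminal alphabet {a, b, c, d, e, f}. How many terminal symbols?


Terminal symbols: a, b, c, d, e, f
Counting each: a (#1), b (#2), c (#3), d (#4), e (#5), f (#6)
Total = 6

6


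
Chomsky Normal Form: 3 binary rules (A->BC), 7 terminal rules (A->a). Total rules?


CNF allows two rule forms:
  A -> BC (binary): 3 rules
  A -> a (terminal): 7 rules
Total = 3 + 7 = 10

10


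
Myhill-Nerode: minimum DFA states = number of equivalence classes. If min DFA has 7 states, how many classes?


Myhill-Nerode theorem:
Number of equivalence classes = number of states in minimal DFA
Minimal DFA states = 7
Therefore equivalence classes = 7

7


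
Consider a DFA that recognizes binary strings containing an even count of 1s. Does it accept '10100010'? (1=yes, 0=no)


DFA has 2 states: q_even (start, accept=yes) and q_odd
Processing string '10100010' character by character:
  Position 0: read '1', 1-count=1 -> q_odd
  Position 1: read '0', 1-count=1 -> q_odd (no change)
  Position 2: read '1', 1-count=2 -> q_even
  Position 3: read '0', 1-count=2 -> q_even (no change)
  Position 4: read '0', 1-count=2 -> q_even (no change)
  Position 5: read '0', 1-count=2 -> q_even (no change)
  Position 6: read '1', 1-count=3 -> q_odd
  Position 7: read '0', 1-count=3 -> q_odd (no change)
Final state: q_odd, total 1s = 3 (odd); the DFA requires an even count -> reject

0


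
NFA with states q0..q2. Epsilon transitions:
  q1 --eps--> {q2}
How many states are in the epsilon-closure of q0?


Starting from q0
Initialize closure = {q0}
q0 has no outgoing epsilon transitions -> nothing to add
Final closure: {q0}
Size = 1

1


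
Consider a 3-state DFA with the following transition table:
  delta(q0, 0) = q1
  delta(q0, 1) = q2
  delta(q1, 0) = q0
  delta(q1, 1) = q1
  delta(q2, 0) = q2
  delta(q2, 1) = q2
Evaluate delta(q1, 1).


Looking up transition function:
delta(q1, 1) in the table
Row: q1, Column: 1
Result: q1

q1


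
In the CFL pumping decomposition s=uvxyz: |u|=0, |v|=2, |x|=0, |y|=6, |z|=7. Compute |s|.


|s| = |u| + |v| + |x| + |y| + |z|
= 0 + 2 + 0 + 6 + 7
= 2 + 0 + 13
= 2 + 13
= 15

15


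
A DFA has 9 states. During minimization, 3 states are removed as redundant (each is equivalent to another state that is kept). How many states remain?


Original DFA: 9 states
Redundant states removed: 3
Minimized states = original - removed
= 9 - 3
= 6

6


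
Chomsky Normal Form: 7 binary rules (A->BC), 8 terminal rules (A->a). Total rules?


CNF allows two rule forms:
  A -> BC (binary): 7 rules
  A -> a (terminal): 8 rules
Total = 7 + 8 = 15

15


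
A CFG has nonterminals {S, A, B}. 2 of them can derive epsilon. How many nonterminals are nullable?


Nonterminals: {S, A, B}
A nonterminal is nullable if it can derive epsilon
Counting nullable nonterminals: 2
Total nullable = 2

2


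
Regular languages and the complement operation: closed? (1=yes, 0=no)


Regular languages are closed under all standard operations:
- Union: Yes (product construction)
- Intersection: Yes (product construction)
- Complement: Yes (swap accept/reject)
- Concatenation: Yes (NFA construction)
Operation: complement -> Closed

1


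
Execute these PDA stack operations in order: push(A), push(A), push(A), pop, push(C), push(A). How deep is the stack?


Tracing stack operations:
  push(A) -> stack = [A], depth=1
  push(A) -> stack = [A,A], depth=2
  push(A) -> stack = [A,A,A], depth=3
  pop -> removed A, stack = [A,A], depth=2
  push(C) -> stack = [A,A,C], depth=3
  push(A) -> stack = [A,A,C,A], depth=4
Final depth = 4

4


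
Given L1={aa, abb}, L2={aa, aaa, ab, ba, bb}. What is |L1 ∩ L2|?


L1 = {aa, abb}
L2 = {aa, aaa, ab, ba, bb}
Checking each string in L1 against L2:
  'aa': in L2? Yes
  'abb': in L2? No
Intersection = {aa}
|L1 ∩ L2| = 1

1


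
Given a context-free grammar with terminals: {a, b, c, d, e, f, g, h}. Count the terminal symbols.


Terminal symbols: a, b, c, d, e, f, g, h
Counting each: a (#1), b (#2), c (#3), d (#4), e (#5), f (#6), g (#7), h (#8)
Total = 8

8


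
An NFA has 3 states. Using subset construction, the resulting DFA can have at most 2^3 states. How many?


NFA has 3 states
Subset construction: each DFA state = subset of NFA states
Maximum subsets = 2^3
2^3 = 8

8


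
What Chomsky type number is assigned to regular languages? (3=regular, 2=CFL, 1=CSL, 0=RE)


Chomsky hierarchy levels:
  Type 3: Regular (DFA/NFA/regex)
  Type 2: Context-free (PDA)
  Type 1: Context-sensitive
  Type 0: Recursively enumerable (TM)
'regular' corresponds to Type 3

3


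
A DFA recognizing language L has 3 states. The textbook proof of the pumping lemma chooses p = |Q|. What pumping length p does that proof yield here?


Pumping lemma for regular languages (standard proof):
Take p = |Q|, the number of DFA states.
Any string of length >= |Q| passes through |Q|+1 states while reading its first |Q| symbols,
so by pigeonhole some state repeats, giving the loop that can be pumped.
Here |Q| = 3
Therefore the proof uses p = 3

3


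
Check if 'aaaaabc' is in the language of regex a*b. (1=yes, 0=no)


Pattern: a*b
String: 'aaaaabc'
Pattern requires: zero or more 'a's followed by exactly one 'b'
Found 5 leading 'a's
Remaining: 'bc'
Remaining is not 'b' -> no match
Result: 0

0


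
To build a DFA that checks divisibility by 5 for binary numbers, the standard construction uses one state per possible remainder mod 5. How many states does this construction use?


Divisibility by 5 is tracked via the remainder mod 5: 0, 1, ..., 4
The construction assigns one state to each remainder
Number of remainders = 5

5


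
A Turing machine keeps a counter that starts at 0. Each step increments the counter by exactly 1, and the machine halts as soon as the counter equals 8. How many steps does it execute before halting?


Counter starts at 0. Counting sequence:
  Step 1: counter = 1
  Step 2: counter = 2
  Step 3: counter = 3
  Step 4: counter = 4
  Step 5: counter = 5
  Step 6: counter = 6
  Step 7: counter = 7
  Step 8: counter = 8
Counter reached 8 -> halt
Total steps = 8

8


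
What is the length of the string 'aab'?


String: 'aab'
Counting characters:
  'a' appears 2 time(s)
  'b' appears 1 time(s)
Total length = 2 + 1 = 3

3


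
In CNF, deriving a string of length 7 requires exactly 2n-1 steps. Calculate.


Chomsky Normal Form derivation:
String length n = 7
Each step either:
  - Splits a nonterminal into two (n-1 such steps)
  - Converts a nonterminal to terminal (n such steps)
Total = (n-1) + n = 2n - 1
= 2(7) - 1
= 14 - 1
= 13

13


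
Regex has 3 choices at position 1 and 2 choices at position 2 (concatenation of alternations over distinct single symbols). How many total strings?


First group: 3 alternatives
Second group: 2 alternatives
Concatenation: each choice from group 1 pairs with each from group 2
Total = 3 x 2 = 6

6


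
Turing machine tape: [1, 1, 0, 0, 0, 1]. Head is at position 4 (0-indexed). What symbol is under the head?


Tape: [1, 1, 0, 0, 0, 1]
Positions: 0 1 2 3 4 5
Values:    1 1 0 0 0 1
Head at position 4
tape[4] = 0

0


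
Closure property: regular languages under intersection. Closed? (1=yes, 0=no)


Regular languages are closed under:
- Union (DFA product construction)
- Intersection (DFA product construction)
- Complement (swap accept/reject states)
- Concatenation (NFA construction)
- Kleene star (NFA construction)
intersection is in this list
Therefore: closed

1


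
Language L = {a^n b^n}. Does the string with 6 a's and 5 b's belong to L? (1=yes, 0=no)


Language requires equal numbers of a's and b's
PDA pushes for each 'a', pops for each 'b'
Number of a's = 6
Number of b's = 5
6 != 5 -> Reject

0


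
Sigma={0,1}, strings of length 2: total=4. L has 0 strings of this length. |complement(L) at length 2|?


Alphabet: {0,1}
String length: 2
Total strings of length 2 = 2^2 = 4
Strings in L = 0
Complement = total - |L|
= 4 - 0
= 4

4


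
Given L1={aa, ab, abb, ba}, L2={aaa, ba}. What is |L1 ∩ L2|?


L1 = {aa, ab, abb, ba}
L2 = {aaa, ba}
Checking each string in L1 against L2:
  'aa': in L2? No
  'ab': in L2? No
  'abb': in L2? No
  'ba': in L2? Yes
Intersection = {ba}
|L1 ∩ L2| = 1

1


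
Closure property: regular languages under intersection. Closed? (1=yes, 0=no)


Regular languages are closed under:
- Union (DFA product construction)
- Intersection (DFA product construction)
- Complement (swap accept/reject states)
- Concatenation (NFA construction)
- Kleene star (NFA construction)
intersection is in this list
Therefore: closed

1


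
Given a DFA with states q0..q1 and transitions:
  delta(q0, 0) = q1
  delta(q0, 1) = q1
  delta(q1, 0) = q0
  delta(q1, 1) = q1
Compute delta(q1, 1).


Looking up transition function:
delta(q1, 1) in the table
Row: q1, Column: 1
Result: q1

q1


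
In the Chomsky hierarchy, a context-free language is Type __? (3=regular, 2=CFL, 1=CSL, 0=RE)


Chomsky hierarchy levels:
  Type 3: Regular (DFA/NFA/regex)
  Type 2: Context-free (PDA)
  Type 1: Context-sensitive
  Type 0: Recursively enumerable (TM)
'context-free' corresponds to Type 2

2


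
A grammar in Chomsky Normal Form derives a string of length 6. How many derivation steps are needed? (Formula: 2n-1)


Chomsky Normal Form derivation:
String length n = 6
Each step either:
  - Splits a nonterminal into two (n-1 such steps)
  - Converts a nonterminal to terminal (n such steps)
Total = (n-1) + n = 2n - 1
= 2(6) - 1
= 12 - 1
= 11

11
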